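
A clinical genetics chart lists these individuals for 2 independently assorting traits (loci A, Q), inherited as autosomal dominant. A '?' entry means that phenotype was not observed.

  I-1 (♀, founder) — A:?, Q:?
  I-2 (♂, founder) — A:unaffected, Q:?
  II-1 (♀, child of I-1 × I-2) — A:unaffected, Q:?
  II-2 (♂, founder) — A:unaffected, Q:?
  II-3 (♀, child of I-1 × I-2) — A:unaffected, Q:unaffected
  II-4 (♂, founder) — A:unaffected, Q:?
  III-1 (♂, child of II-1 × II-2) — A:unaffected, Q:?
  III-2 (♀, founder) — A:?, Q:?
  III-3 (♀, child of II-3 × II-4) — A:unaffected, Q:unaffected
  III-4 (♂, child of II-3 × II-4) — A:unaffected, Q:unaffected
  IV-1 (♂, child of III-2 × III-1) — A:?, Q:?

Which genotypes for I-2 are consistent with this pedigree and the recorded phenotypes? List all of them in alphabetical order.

A/I-1 ? ·: aa|Aa
A/I-2 un ·: aa
A/II-1 un I-1×I-2: aa
A/II-2 un ·: aa
A/II-3 un I-1×I-2: aa
A/II-4 un ·: aa
A/III-1 un II-1×II-2: aa
A/III-2 ? ·: aa|Aa|AA
A/III-3 un II-3×II-4: aa
A/III-4 un II-3×II-4: aa
A/IV-1 ? III-2×III-1: aa|Aa
⇒ A over [I-1,I-2,II-1,II-2,II-3,II-4,III-1,III-2,III-3,III-4,IV-1]: 8 consistent
Q/I-1 ? ·: qq|Qq
Q/I-2 ? ·: qq|Qq
Q/II-1 ? I-1×I-2: qq|Qq|QQ
Q/II-2 ? ·: qq|Qq|QQ
Q/II-3 un I-1×I-2: qq
Q/II-4 ? ·: qq|Qq
Q/III-1 ? II-1×II-2: qq|Qq|QQ
Q/III-2 ? ·: qq|Qq|QQ
Q/III-3 un II-3×II-4: qq
Q/III-4 un II-3×II-4: qq
Q/IV-1 ? III-2×III-1: qq|Qq|QQ
⇒ Q over [I-1,I-2,II-1,II-2,II-3,II-4,III-1,III-2,III-3,III-4,IV-1]: 442 consistent

I-2 ∈ {aa Qq, aa qq}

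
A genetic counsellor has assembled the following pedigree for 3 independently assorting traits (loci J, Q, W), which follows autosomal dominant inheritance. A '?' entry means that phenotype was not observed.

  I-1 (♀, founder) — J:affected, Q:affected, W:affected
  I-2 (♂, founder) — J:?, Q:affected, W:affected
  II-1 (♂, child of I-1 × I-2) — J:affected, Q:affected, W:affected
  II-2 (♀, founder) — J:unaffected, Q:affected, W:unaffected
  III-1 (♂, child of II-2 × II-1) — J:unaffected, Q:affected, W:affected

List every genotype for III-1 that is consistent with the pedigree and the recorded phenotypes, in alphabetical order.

J/I-1 aff ·: Jj|JJ
J/I-2 ? ·: jj|Jj|JJ
J/II-1 aff I-1×I-2: Jj
J/II-2 un ·: jj
J/III-1 un II-2×II-1: jj
⇒ J over [I-1,I-2,II-1,II-2,III-1]: 5 consistent
Q/I-1 aff ·: Qq|QQ
Q/I-2 aff ·: Qq|QQ
Q/II-1 aff I-1×I-2: Qq|QQ
Q/II-2 aff ·: Qq|QQ
Q/III-1 aff II-2×II-1: Qq|QQ
⇒ Q over [I-1,I-2,II-1,II-2,III-1]: 24 consistent
W/I-1 aff ·: Ww|WW
W/I-2 aff ·: Ww|WW
W/II-1 aff I-1×I-2: Ww|WW
W/II-2 un ·: ww
W/III-1 aff II-2×II-1: Ww
⇒ W over [I-1,I-2,II-1,II-2,III-1]: 7 consistent

III-1 ∈ {jj QQ Ww, jj Qq Ww}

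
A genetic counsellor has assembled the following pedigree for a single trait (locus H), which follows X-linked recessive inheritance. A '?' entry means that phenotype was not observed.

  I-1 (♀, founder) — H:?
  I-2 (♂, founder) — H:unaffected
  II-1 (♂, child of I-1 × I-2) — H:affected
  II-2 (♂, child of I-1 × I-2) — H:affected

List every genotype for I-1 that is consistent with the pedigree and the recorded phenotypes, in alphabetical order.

H/I-1 ? ·: X^HX^h|X^hX^h
H/I-2 un ·: X^HY
H/II-1 aff I-1×I-2: X^hY
H/II-2 aff I-1×I-2: X^hY
⇒ H over [I-1,I-2,II-1,II-2]: 2 consistent

I-1 ∈ {X^HX^h, X^hX^h}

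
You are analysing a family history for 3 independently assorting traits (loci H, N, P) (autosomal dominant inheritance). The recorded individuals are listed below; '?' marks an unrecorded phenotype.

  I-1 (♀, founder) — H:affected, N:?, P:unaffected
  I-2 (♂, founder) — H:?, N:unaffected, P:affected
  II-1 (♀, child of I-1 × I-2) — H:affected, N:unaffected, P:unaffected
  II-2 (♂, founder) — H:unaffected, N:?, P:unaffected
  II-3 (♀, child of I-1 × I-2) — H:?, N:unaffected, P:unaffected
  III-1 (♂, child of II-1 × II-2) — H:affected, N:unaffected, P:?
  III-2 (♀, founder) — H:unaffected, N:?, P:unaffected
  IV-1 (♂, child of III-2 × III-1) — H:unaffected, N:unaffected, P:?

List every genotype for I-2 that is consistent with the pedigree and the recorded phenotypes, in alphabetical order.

H/I-1 aff ·: Hh|HH
H/I-2 ? ·: hh|Hh|HH
H/II-1 aff I-1×I-2: Hh|HH
H/II-2 un ·: hh
H/II-3 ? I-1×I-2: hh|Hh|HH
H/III-1 aff II-1×II-2: Hh
H/III-2 un ·: hh
H/IV-1 un III-2×III-1: hh
⇒ H over [I-1,I-2,II-1,II-2,II-3,III-1,III-2,IV-1]: 18 consistent
N/I-1 ? ·: nn|Nn
N/I-2 un ·: nn
N/II-1 un I-1×I-2: nn
N/II-2 ? ·: nn|Nn
N/II-3 un I-1×I-2: nn
N/III-1 un II-1×II-2: nn
N/III-2 ? ·: nn|Nn
N/IV-1 un III-2×III-1: nn
⇒ N over [I-1,I-2,II-1,II-2,II-3,III-1,III-2,IV-1]: 8 consistent
P/I-1 un ·: pp
P/I-2 aff ·: Pp
P/II-1 un I-1×I-2: pp
P/II-2 un ·: pp
P/II-3 un I-1×I-2: pp
P/III-1 ? II-1×II-2: pp
P/III-2 un ·: pp
P/IV-1 ? III-2×III-1: pp
⇒ P over [I-1,I-2,II-1,II-2,II-3,III-1,III-2,IV-1]: 1 consistent

I-2 ∈ {HH nn Pp, Hh nn Pp, hh nn Pp}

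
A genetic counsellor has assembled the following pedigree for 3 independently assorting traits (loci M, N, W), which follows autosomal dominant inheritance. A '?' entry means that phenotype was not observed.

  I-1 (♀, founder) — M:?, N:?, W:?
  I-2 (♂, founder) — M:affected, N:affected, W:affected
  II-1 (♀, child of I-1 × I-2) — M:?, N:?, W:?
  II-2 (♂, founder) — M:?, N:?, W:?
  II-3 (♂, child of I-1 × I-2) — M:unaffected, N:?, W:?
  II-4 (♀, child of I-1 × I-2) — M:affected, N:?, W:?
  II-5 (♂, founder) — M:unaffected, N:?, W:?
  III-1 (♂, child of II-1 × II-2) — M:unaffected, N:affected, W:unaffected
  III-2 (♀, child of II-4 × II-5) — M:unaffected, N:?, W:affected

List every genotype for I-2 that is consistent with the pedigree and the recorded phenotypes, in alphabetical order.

I-2 ∈ {Mm NN WW, Mm NN Ww, Mm Nn WW, Mm Nn Ww}

M/I-1 ? ·: mm|Mm
M/I-2 aff ·: Mm
M/II-1 ? I-1×I-2: mm|Mm
M/II-2 ? ·: mm|Mm
M/II-3 un I-1×I-2: mm
M/II-4 aff I-1×I-2: Mm
M/II-5 un ·: mm
M/III-1 un II-1×II-2: mm
M/III-2 un II-4×II-5: mm
⇒ M over [I-1,I-2,II-1,II-2,II-3,II-4,II-5,III-1,III-2]: 8 consistent
N/I-1 ? ·: nn|Nn|NN
N/I-2 aff ·: Nn|NN
N/II-1 ? I-1×I-2: nn|Nn|NN
N/II-2 ? ·: nn|Nn|NN
N/II-3 ? I-1×I-2: nn|Nn|NN
N/II-4 ? I-1×I-2: nn|Nn|NN
N/II-5 ? ·: nn|Nn|NN
N/III-1 aff II-1×II-2: Nn|NN
N/III-2 ? II-4×II-5: nn|Nn|NN
⇒ N over [I-1,I-2,II-1,II-2,II-3,II-4,II-5,III-1,III-2]: 1096 consistent
W/I-1 ? ·: ww|Ww|WW
W/I-2 aff ·: Ww|WW
W/II-1 ? I-1×I-2: ww|Ww
W/II-2 ? ·: ww|Ww
W/II-3 ? I-1×I-2: ww|Ww|WW
W/II-4 ? I-1×I-2: ww|Ww|WW
W/II-5 ? ·: ww|Ww|WW
W/III-1 un II-1×II-2: ww
W/III-2 aff II-4×II-5: Ww|WW
⇒ W over [I-1,I-2,II-1,II-2,II-3,II-4,II-5,III-1,III-2]: 270 consistent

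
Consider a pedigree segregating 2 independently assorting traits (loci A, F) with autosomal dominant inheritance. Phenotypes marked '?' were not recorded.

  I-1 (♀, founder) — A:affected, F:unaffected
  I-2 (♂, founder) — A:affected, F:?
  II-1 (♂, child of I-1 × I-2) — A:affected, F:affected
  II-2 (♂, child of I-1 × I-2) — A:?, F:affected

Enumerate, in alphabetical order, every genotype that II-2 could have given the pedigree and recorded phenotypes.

II-2 ∈ {AA Ff, Aa Ff, aa Ff}

A/I-1 aff ·: Aa|AA
A/I-2 aff ·: Aa|AA
A/II-1 aff I-1×I-2: Aa|AA
A/II-2 ? I-1×I-2: aa|Aa|AA
⇒ A over [I-1,I-2,II-1,II-2]: 15 consistent
F/I-1 un ·: ff
F/I-2 ? ·: Ff|FF
F/II-1 aff I-1×I-2: Ff
F/II-2 aff I-1×I-2: Ff
⇒ F over [I-1,I-2,II-1,II-2]: 2 consistent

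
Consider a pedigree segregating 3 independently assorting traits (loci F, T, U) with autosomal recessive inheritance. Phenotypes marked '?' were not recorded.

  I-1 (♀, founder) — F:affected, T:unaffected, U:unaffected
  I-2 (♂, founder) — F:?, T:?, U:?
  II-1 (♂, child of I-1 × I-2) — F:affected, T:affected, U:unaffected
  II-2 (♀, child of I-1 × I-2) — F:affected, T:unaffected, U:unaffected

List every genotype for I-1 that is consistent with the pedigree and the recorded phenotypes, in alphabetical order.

F/I-1 aff ·: ff
F/I-2 ? ·: Ff|ff
F/II-1 aff I-1×I-2: ff
F/II-2 aff I-1×I-2: ff
⇒ F over [I-1,I-2,II-1,II-2]: 2 consistent
T/I-1 un ·: Tt
T/I-2 ? ·: Tt|tt
T/II-1 aff I-1×I-2: tt
T/II-2 un I-1×I-2: TT|Tt
⇒ T over [I-1,I-2,II-1,II-2]: 3 consistent
U/I-1 un ·: UU|Uu
U/I-2 ? ·: UU|Uu|uu
U/II-1 un I-1×I-2: UU|Uu
U/II-2 un I-1×I-2: UU|Uu
⇒ U over [I-1,I-2,II-1,II-2]: 15 consistent

I-1 ∈ {ff Tt UU, ff Tt Uu}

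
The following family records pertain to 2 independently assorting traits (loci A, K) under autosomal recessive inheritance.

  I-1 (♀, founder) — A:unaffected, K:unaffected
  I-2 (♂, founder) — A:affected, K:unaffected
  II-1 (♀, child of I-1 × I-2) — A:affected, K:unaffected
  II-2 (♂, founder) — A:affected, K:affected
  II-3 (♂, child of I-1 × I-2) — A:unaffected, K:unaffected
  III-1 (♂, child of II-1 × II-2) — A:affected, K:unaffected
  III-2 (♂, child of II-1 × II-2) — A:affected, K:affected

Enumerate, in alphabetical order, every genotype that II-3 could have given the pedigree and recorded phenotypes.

A/I-1 un ·: Aa
A/I-2 aff ·: aa
A/II-1 aff I-1×I-2: aa
A/II-2 aff ·: aa
A/II-3 un I-1×I-2: Aa
A/III-1 aff II-1×II-2: aa
A/III-2 aff II-1×II-2: aa
⇒ A over [I-1,I-2,II-1,II-2,II-3,III-1,III-2]: 1 consistent
K/I-1 un ·: KK|Kk
K/I-2 un ·: KK|Kk
K/II-1 un I-1×I-2: Kk
K/II-2 aff ·: kk
K/II-3 un I-1×I-2: KK|Kk
K/III-1 un II-1×II-2: Kk
K/III-2 aff II-1×II-2: kk
⇒ K over [I-1,I-2,II-1,II-2,II-3,III-1,III-2]: 6 consistent

II-3 ∈ {Aa KK, Aa Kk}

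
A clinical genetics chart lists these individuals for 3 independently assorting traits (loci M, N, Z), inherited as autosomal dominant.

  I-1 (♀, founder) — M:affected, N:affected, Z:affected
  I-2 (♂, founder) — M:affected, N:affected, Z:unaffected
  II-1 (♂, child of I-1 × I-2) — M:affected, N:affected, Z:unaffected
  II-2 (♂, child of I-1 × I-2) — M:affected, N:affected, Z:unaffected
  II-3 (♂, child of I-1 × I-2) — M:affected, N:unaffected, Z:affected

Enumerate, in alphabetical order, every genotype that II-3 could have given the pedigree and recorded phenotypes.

M/I-1 aff ·: Mm|MM
M/I-2 aff ·: Mm|MM
M/II-1 aff I-1×I-2: Mm|MM
M/II-2 aff I-1×I-2: Mm|MM
M/II-3 aff I-1×I-2: Mm|MM
⇒ M over [I-1,I-2,II-1,II-2,II-3]: 25 consistent
N/I-1 aff ·: Nn
N/I-2 aff ·: Nn
N/II-1 aff I-1×I-2: Nn|NN
N/II-2 aff I-1×I-2: Nn|NN
N/II-3 un I-1×I-2: nn
⇒ N over [I-1,I-2,II-1,II-2,II-3]: 4 consistent
Z/I-1 aff ·: Zz
Z/I-2 un ·: zz
Z/II-1 un I-1×I-2: zz
Z/II-2 un I-1×I-2: zz
Z/II-3 aff I-1×I-2: Zz
⇒ Z over [I-1,I-2,II-1,II-2,II-3]: 1 consistent

II-3 ∈ {MM nn Zz, Mm nn Zz}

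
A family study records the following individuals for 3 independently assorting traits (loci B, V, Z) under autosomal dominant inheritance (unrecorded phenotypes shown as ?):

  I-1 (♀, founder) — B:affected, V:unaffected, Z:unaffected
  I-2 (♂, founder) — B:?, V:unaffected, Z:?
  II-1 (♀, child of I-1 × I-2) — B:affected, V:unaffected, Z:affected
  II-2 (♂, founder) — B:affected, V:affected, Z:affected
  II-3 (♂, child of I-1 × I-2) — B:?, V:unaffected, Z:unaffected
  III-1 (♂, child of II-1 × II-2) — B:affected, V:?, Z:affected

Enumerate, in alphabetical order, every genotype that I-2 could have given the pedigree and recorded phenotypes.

B/I-1 aff ·: Bb|BB
B/I-2 ? ·: bb|Bb|BB
B/II-1 aff I-1×I-2: Bb|BB
B/II-2 aff ·: Bb|BB
B/II-3 ? I-1×I-2: bb|Bb|BB
B/III-1 aff II-1×II-2: Bb|BB
⇒ B over [I-1,I-2,II-1,II-2,II-3,III-1]: 64 consistent
V/I-1 un ·: vv
V/I-2 un ·: vv
V/II-1 un I-1×I-2: vv
V/II-2 aff ·: Vv|VV
V/II-3 un I-1×I-2: vv
V/III-1 ? II-1×II-2: vv|Vv
⇒ V over [I-1,I-2,II-1,II-2,II-3,III-1]: 3 consistent
Z/I-1 un ·: zz
Z/I-2 ? ·: Zz
Z/II-1 aff I-1×I-2: Zz
Z/II-2 aff ·: Zz|ZZ
Z/II-3 un I-1×I-2: zz
Z/III-1 aff II-1×II-2: Zz|ZZ
⇒ Z over [I-1,I-2,II-1,II-2,II-3,III-1]: 4 consistent

I-2 ∈ {BB vv Zz, Bb vv Zz, bb vv Zz}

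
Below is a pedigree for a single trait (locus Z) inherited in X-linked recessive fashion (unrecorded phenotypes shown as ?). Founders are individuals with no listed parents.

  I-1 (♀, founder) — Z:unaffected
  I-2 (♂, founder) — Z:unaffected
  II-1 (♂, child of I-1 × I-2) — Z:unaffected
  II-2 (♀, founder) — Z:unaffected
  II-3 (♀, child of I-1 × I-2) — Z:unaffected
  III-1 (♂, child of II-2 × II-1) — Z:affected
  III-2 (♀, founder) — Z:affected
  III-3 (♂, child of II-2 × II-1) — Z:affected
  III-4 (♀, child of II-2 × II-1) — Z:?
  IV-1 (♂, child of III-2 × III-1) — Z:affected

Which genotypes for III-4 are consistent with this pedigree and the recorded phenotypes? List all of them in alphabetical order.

III-4 ∈ {X^ZX^Z, X^ZX^z}

Z/I-1 un ·: X^ZX^Z|X^ZX^z
Z/I-2 un ·: X^ZY
Z/II-1 un I-1×I-2: X^ZY
Z/II-2 un ·: X^ZX^z
Z/II-3 un I-1×I-2: X^ZX^Z|X^ZX^z
Z/III-1 aff II-2×II-1: X^zY
Z/III-2 aff ·: X^zX^z
Z/III-3 aff II-2×II-1: X^zY
Z/III-4 ? II-2×II-1: X^ZX^Z|X^ZX^z
Z/IV-1 aff III-2×III-1: X^zY
⇒ Z over [I-1,I-2,II-1,II-2,II-3,III-1,III-2,III-3,III-4,IV-1]: 6 consistent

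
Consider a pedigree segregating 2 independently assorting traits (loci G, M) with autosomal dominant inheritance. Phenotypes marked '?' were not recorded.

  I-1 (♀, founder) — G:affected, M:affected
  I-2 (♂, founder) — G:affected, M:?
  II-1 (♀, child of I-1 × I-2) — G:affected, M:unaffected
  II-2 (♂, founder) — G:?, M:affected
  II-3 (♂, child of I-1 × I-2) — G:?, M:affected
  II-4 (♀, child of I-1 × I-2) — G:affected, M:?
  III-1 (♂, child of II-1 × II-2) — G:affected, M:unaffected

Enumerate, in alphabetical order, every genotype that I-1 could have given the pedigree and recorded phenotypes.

I-1 ∈ {GG Mm, Gg Mm}

G/I-1 aff ·: Gg|GG
G/I-2 aff ·: Gg|GG
G/II-1 aff I-1×I-2: Gg|GG
G/II-2 ? ·: gg|Gg|GG
G/II-3 ? I-1×I-2: gg|Gg|GG
G/II-4 aff I-1×I-2: Gg|GG
G/III-1 aff II-1×II-2: Gg|GG
⇒ G over [I-1,I-2,II-1,II-2,II-3,II-4,III-1]: 130 consistent
M/I-1 aff ·: Mm
M/I-2 ? ·: mm|Mm
M/II-1 un I-1×I-2: mm
M/II-2 aff ·: Mm
M/II-3 aff I-1×I-2: Mm|MM
M/II-4 ? I-1×I-2: mm|Mm|MM
M/III-1 un II-1×II-2: mm
⇒ M over [I-1,I-2,II-1,II-2,II-3,II-4,III-1]: 8 consistent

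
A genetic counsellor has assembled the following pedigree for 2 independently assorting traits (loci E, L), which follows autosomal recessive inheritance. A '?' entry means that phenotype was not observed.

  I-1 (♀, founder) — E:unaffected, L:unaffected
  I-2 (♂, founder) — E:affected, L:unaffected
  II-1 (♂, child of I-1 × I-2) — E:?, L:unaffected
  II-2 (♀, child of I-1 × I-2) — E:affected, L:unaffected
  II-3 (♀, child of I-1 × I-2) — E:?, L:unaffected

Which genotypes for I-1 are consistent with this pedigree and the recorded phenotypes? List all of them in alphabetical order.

I-1 ∈ {Ee LL, Ee Ll}

E/I-1 un ·: Ee
E/I-2 aff ·: ee
E/II-1 ? I-1×I-2: Ee|ee
E/II-2 aff I-1×I-2: ee
E/II-3 ? I-1×I-2: Ee|ee
⇒ E over [I-1,I-2,II-1,II-2,II-3]: 4 consistent
L/I-1 un ·: LL|Ll
L/I-2 un ·: LL|Ll
L/II-1 un I-1×I-2: LL|Ll
L/II-2 un I-1×I-2: LL|Ll
L/II-3 un I-1×I-2: LL|Ll
⇒ L over [I-1,I-2,II-1,II-2,II-3]: 25 consistent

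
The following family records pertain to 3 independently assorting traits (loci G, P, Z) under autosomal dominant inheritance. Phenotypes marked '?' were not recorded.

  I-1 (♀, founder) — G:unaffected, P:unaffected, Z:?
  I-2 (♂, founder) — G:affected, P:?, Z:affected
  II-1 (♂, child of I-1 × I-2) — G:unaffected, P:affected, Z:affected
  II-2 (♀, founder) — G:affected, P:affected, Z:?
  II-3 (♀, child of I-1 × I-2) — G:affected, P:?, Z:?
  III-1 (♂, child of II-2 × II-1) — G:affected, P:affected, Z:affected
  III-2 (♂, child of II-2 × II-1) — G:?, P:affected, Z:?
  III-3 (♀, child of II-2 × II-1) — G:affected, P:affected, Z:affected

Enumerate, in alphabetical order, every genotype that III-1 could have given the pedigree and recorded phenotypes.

III-1 ∈ {Gg PP ZZ, Gg PP Zz, Gg Pp ZZ, Gg Pp Zz}

G/I-1 un ·: gg
G/I-2 aff ·: Gg
G/II-1 un I-1×I-2: gg
G/II-2 aff ·: Gg|GG
G/II-3 aff I-1×I-2: Gg
G/III-1 aff II-2×II-1: Gg
G/III-2 ? II-2×II-1: gg|Gg
G/III-3 aff II-2×II-1: Gg
⇒ G over [I-1,I-2,II-1,II-2,II-3,III-1,III-2,III-3]: 3 consistent
P/I-1 un ·: pp
P/I-2 ? ·: Pp|PP
P/II-1 aff I-1×I-2: Pp
P/II-2 aff ·: Pp|PP
P/II-3 ? I-1×I-2: pp|Pp
P/III-1 aff II-2×II-1: Pp|PP
P/III-2 aff II-2×II-1: Pp|PP
P/III-3 aff II-2×II-1: Pp|PP
⇒ P over [I-1,I-2,II-1,II-2,II-3,III-1,III-2,III-3]: 48 consistent
Z/I-1 ? ·: zz|Zz|ZZ
Z/I-2 aff ·: Zz|ZZ
Z/II-1 aff I-1×I-2: Zz|ZZ
Z/II-2 ? ·: zz|Zz|ZZ
Z/II-3 ? I-1×I-2: zz|Zz|ZZ
Z/III-1 aff II-2×II-1: Zz|ZZ
Z/III-2 ? II-2×II-1: zz|Zz|ZZ
Z/III-3 aff II-2×II-1: Zz|ZZ
⇒ Z over [I-1,I-2,II-1,II-2,II-3,III-1,III-2,III-3]: 300 consistent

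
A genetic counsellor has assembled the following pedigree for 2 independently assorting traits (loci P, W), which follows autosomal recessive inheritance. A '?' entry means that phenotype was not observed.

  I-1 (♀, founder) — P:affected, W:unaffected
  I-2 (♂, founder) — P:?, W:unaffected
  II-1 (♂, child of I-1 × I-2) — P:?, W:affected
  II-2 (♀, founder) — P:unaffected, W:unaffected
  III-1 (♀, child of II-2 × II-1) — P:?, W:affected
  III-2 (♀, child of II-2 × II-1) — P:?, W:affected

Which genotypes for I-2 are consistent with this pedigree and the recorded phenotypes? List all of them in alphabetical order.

P/I-1 aff ·: pp
P/I-2 ? ·: PP|Pp|pp
P/II-1 ? I-1×I-2: Pp|pp
P/II-2 un ·: PP|Pp
P/III-1 ? II-2×II-1: PP|Pp|pp
P/III-2 ? II-2×II-1: PP|Pp|pp
⇒ P over [I-1,I-2,II-1,II-2,III-1,III-2]: 36 consistent
W/I-1 un ·: Ww
W/I-2 un ·: Ww
W/II-1 aff I-1×I-2: ww
W/II-2 un ·: Ww
W/III-1 aff II-2×II-1: ww
W/III-2 aff II-2×II-1: ww
⇒ W over [I-1,I-2,II-1,II-2,III-1,III-2]: 1 consistent

I-2 ∈ {PP Ww, Pp Ww, pp Ww}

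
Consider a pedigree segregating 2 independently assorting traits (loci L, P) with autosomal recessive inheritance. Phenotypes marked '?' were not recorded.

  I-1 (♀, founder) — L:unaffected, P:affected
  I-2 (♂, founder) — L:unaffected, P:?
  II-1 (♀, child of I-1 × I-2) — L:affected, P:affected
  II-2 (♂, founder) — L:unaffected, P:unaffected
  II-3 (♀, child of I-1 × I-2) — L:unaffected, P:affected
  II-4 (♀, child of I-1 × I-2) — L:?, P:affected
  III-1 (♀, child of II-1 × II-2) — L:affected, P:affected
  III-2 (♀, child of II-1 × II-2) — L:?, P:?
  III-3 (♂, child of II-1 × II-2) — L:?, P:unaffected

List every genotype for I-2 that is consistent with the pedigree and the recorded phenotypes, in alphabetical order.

I-2 ∈ {Ll Pp, Ll pp}

L/I-1 un ·: Ll
L/I-2 un ·: Ll
L/II-1 aff I-1×I-2: ll
L/II-2 un ·: Ll
L/II-3 un I-1×I-2: LL|Ll
L/II-4 ? I-1×I-2: LL|Ll|ll
L/III-1 aff II-1×II-2: ll
L/III-2 ? II-1×II-2: Ll|ll
L/III-3 ? II-1×II-2: Ll|ll
⇒ L over [I-1,I-2,II-1,II-2,II-3,II-4,III-1,III-2,III-3]: 24 consistent
P/I-1 aff ·: pp
P/I-2 ? ·: Pp|pp
P/II-1 aff I-1×I-2: pp
P/II-2 un ·: Pp
P/II-3 aff I-1×I-2: pp
P/II-4 aff I-1×I-2: pp
P/III-1 aff II-1×II-2: pp
P/III-2 ? II-1×II-2: Pp|pp
P/III-3 un II-1×II-2: Pp
⇒ P over [I-1,I-2,II-1,II-2,II-3,II-4,III-1,III-2,III-3]: 4 consistent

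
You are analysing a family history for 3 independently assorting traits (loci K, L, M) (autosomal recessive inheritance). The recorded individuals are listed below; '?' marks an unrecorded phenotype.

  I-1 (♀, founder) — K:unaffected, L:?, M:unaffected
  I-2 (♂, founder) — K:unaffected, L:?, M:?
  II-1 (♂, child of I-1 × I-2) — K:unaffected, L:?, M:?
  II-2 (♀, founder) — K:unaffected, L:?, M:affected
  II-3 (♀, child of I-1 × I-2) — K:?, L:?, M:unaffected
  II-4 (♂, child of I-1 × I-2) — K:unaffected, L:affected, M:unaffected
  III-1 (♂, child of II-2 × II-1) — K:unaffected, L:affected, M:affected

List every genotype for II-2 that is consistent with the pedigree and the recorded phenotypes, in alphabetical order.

II-2 ∈ {KK Ll mm, KK ll mm, Kk Ll mm, Kk ll mm}

K/I-1 un ·: KK|Kk
K/I-2 un ·: KK|Kk
K/II-1 un I-1×I-2: KK|Kk
K/II-2 un ·: KK|Kk
K/II-3 ? I-1×I-2: KK|Kk|kk
K/II-4 un I-1×I-2: KK|Kk
K/III-1 un II-2×II-1: KK|Kk
⇒ K over [I-1,I-2,II-1,II-2,II-3,II-4,III-1]: 101 consistent
L/I-1 ? ·: Ll|ll
L/I-2 ? ·: Ll|ll
L/II-1 ? I-1×I-2: Ll|ll
L/II-2 ? ·: Ll|ll
L/II-3 ? I-1×I-2: LL|Ll|ll
L/II-4 aff I-1×I-2: ll
L/III-1 aff II-2×II-1: ll
⇒ L over [I-1,I-2,II-1,II-2,II-3,II-4,III-1]: 30 consistent
M/I-1 un ·: MM|Mm
M/I-2 ? ·: MM|Mm|mm
M/II-1 ? I-1×I-2: Mm|mm
M/II-2 aff ·: mm
M/II-3 un I-1×I-2: MM|Mm
M/II-4 un I-1×I-2: MM|Mm
M/III-1 aff II-2×II-1: mm
⇒ M over [I-1,I-2,II-1,II-2,II-3,II-4,III-1]: 19 consistent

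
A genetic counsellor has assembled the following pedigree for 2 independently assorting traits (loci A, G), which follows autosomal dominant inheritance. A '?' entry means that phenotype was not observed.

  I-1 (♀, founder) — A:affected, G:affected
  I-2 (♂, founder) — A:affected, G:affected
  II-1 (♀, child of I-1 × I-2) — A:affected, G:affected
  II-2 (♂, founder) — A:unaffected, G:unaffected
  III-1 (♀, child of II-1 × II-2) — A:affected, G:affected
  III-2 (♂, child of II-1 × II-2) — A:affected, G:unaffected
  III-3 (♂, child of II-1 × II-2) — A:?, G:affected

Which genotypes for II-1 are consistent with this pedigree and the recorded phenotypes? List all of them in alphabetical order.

A/I-1 aff ·: Aa|AA
A/I-2 aff ·: Aa|AA
A/II-1 aff I-1×I-2: Aa|AA
A/II-2 un ·: aa
A/III-1 aff II-1×II-2: Aa
A/III-2 aff II-1×II-2: Aa
A/III-3 ? II-1×II-2: aa|Aa
⇒ A over [I-1,I-2,II-1,II-2,III-1,III-2,III-3]: 10 consistent
G/I-1 aff ·: Gg|GG
G/I-2 aff ·: Gg|GG
G/II-1 aff I-1×I-2: Gg
G/II-2 un ·: gg
G/III-1 aff II-1×II-2: Gg
G/III-2 un II-1×II-2: gg
G/III-3 aff II-1×II-2: Gg
⇒ G over [I-1,I-2,II-1,II-2,III-1,III-2,III-3]: 3 consistent

II-1 ∈ {AA Gg, Aa Gg}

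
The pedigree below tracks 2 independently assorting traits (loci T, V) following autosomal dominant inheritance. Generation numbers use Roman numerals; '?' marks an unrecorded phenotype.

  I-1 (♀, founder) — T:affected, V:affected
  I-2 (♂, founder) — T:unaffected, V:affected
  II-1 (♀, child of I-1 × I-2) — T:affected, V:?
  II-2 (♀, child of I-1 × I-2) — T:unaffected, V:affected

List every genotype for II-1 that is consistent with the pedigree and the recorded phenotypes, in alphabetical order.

II-1 ∈ {Tt VV, Tt Vv, Tt vv}

T/I-1 aff ·: Tt
T/I-2 un ·: tt
T/II-1 aff I-1×I-2: Tt
T/II-2 un I-1×I-2: tt
⇒ T over [I-1,I-2,II-1,II-2]: 1 consistent
V/I-1 aff ·: Vv|VV
V/I-2 aff ·: Vv|VV
V/II-1 ? I-1×I-2: vv|Vv|VV
V/II-2 aff I-1×I-2: Vv|VV
⇒ V over [I-1,I-2,II-1,II-2]: 15 consistent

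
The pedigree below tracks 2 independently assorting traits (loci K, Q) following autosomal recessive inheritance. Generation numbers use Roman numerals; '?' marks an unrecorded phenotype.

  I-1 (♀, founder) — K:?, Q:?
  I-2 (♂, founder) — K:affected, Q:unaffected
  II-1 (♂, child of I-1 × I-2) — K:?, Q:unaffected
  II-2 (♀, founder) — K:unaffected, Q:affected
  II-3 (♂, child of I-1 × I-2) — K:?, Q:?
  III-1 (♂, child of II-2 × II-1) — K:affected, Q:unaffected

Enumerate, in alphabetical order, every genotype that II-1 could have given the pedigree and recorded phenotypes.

II-1 ∈ {Kk QQ, Kk Qq, kk QQ, kk Qq}

K/I-1 ? ·: KK|Kk|kk
K/I-2 aff ·: kk
K/II-1 ? I-1×I-2: Kk|kk
K/II-2 un ·: Kk
K/II-3 ? I-1×I-2: Kk|kk
K/III-1 aff II-2×II-1: kk
⇒ K over [I-1,I-2,II-1,II-2,II-3,III-1]: 6 consistent
Q/I-1 ? ·: QQ|Qq|qq
Q/I-2 un ·: QQ|Qq
Q/II-1 un I-1×I-2: QQ|Qq
Q/II-2 aff ·: qq
Q/II-3 ? I-1×I-2: QQ|Qq|qq
Q/III-1 un II-2×II-1: Qq
⇒ Q over [I-1,I-2,II-1,II-2,II-3,III-1]: 18 consistent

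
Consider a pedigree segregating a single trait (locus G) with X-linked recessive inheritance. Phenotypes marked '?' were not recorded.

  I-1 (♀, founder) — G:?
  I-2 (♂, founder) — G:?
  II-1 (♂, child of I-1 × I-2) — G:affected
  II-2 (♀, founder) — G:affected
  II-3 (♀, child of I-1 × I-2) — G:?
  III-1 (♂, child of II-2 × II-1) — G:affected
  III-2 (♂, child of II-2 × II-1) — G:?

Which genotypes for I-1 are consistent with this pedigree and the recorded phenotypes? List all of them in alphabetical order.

I-1 ∈ {X^GX^g, X^gX^g}

G/I-1 ? ·: X^GX^g|X^gX^g
G/I-2 ? ·: X^GY|X^gY
G/II-1 aff I-1×I-2: X^gY
G/II-2 aff ·: X^gX^g
G/II-3 ? I-1×I-2: X^GX^G|X^GX^g|X^gX^g
G/III-1 aff II-2×II-1: X^gY
G/III-2 ? II-2×II-1: X^gY
⇒ G over [I-1,I-2,II-1,II-2,II-3,III-1,III-2]: 6 consistent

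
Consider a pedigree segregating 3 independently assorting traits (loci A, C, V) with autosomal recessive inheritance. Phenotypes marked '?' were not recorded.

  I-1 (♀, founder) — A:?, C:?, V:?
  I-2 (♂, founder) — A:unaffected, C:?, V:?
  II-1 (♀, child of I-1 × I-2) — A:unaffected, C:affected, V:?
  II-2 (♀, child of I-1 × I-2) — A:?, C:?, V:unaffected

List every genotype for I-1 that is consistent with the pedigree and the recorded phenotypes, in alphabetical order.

I-1 ∈ {AA Cc VV, AA Cc Vv, AA Cc vv, AA cc VV, AA cc Vv, AA cc vv, Aa Cc VV, Aa Cc Vv, Aa Cc vv, Aa cc VV, Aa cc Vv, Aa cc vv, aa Cc VV, aa Cc Vv, aa Cc vv, aa cc VV, aa cc Vv, aa cc vv}

A/I-1 ? ·: AA|Aa|aa
A/I-2 un ·: AA|Aa
A/II-1 un I-1×I-2: AA|Aa
A/II-2 ? I-1×I-2: AA|Aa|aa
⇒ A over [I-1,I-2,II-1,II-2]: 18 consistent
C/I-1 ? ·: Cc|cc
C/I-2 ? ·: Cc|cc
C/II-1 aff I-1×I-2: cc
C/II-2 ? I-1×I-2: CC|Cc|cc
⇒ C over [I-1,I-2,II-1,II-2]: 8 consistent
V/I-1 ? ·: VV|Vv|vv
V/I-2 ? ·: VV|Vv|vv
V/II-1 ? I-1×I-2: VV|Vv|vv
V/II-2 un I-1×I-2: VV|Vv
⇒ V over [I-1,I-2,II-1,II-2]: 21 consistent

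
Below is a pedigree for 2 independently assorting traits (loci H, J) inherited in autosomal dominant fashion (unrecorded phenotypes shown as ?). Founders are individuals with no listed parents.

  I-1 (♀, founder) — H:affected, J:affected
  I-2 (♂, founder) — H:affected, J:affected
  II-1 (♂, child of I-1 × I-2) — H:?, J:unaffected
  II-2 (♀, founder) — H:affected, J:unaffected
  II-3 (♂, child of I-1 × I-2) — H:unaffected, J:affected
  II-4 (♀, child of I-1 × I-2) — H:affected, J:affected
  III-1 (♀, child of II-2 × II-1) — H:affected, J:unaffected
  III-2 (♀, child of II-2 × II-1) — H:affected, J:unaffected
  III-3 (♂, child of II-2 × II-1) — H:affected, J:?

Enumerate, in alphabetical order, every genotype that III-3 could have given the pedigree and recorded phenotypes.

III-3 ∈ {HH jj, Hh jj}

H/I-1 aff ·: Hh
H/I-2 aff ·: Hh
H/II-1 ? I-1×I-2: hh|Hh|HH
H/II-2 aff ·: Hh|HH
H/II-3 un I-1×I-2: hh
H/II-4 aff I-1×I-2: Hh|HH
H/III-1 aff II-2×II-1: Hh|HH
H/III-2 aff II-2×II-1: Hh|HH
H/III-3 aff II-2×II-1: Hh|HH
⇒ H over [I-1,I-2,II-1,II-2,II-3,II-4,III-1,III-2,III-3]: 54 consistent
J/I-1 aff ·: Jj
J/I-2 aff ·: Jj
J/II-1 un I-1×I-2: jj
J/II-2 un ·: jj
J/II-3 aff I-1×I-2: Jj|JJ
J/II-4 aff I-1×I-2: Jj|JJ
J/III-1 un II-2×II-1: jj
J/III-2 un II-2×II-1: jj
J/III-3 ? II-2×II-1: jj
⇒ J over [I-1,I-2,II-1,II-2,II-3,II-4,III-1,III-2,III-3]: 4 consistent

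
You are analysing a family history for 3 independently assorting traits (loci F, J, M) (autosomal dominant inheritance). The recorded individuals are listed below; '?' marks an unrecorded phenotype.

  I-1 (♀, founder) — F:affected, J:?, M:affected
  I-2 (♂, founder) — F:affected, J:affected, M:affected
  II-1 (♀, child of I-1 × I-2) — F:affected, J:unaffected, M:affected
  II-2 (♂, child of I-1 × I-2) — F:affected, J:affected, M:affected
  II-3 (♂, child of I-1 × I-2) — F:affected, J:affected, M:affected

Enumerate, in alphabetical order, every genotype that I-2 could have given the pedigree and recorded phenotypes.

F/I-1 aff ·: Ff|FF
F/I-2 aff ·: Ff|FF
F/II-1 aff I-1×I-2: Ff|FF
F/II-2 aff I-1×I-2: Ff|FF
F/II-3 aff I-1×I-2: Ff|FF
⇒ F over [I-1,I-2,II-1,II-2,II-3]: 25 consistent
J/I-1 ? ·: jj|Jj
J/I-2 aff ·: Jj
J/II-1 un I-1×I-2: jj
J/II-2 aff I-1×I-2: Jj|JJ
J/II-3 aff I-1×I-2: Jj|JJ
⇒ J over [I-1,I-2,II-1,II-2,II-3]: 5 consistent
M/I-1 aff ·: Mm|MM
M/I-2 aff ·: Mm|MM
M/II-1 aff I-1×I-2: Mm|MM
M/II-2 aff I-1×I-2: Mm|MM
M/II-3 aff I-1×I-2: Mm|MM
⇒ M over [I-1,I-2,II-1,II-2,II-3]: 25 consistent

I-2 ∈ {FF Jj MM, FF Jj Mm, Ff Jj MM, Ff Jj Mm}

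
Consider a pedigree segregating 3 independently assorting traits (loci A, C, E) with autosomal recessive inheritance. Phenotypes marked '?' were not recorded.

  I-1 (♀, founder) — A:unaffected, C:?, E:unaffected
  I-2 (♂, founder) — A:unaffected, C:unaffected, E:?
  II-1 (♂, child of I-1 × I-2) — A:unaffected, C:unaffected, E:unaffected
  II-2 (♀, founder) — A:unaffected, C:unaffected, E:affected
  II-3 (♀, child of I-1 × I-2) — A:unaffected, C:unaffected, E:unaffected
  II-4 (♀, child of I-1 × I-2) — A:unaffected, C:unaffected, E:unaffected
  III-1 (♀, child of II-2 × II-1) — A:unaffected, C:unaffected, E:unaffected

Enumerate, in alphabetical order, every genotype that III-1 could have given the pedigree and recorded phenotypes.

A/I-1 un ·: AA|Aa
A/I-2 un ·: AA|Aa
A/II-1 un I-1×I-2: AA|Aa
A/II-2 un ·: AA|Aa
A/II-3 un I-1×I-2: AA|Aa
A/II-4 un I-1×I-2: AA|Aa
A/III-1 un II-2×II-1: AA|Aa
⇒ A over [I-1,I-2,II-1,II-2,II-3,II-4,III-1]: 87 consistent
C/I-1 ? ·: CC|Cc|cc
C/I-2 un ·: CC|Cc
C/II-1 un I-1×I-2: CC|Cc
C/II-2 un ·: CC|Cc
C/II-3 un I-1×I-2: CC|Cc
C/II-4 un I-1×I-2: CC|Cc
C/III-1 un II-2×II-1: CC|Cc
⇒ C over [I-1,I-2,II-1,II-2,II-3,II-4,III-1]: 95 consistent
E/I-1 un ·: EE|Ee
E/I-2 ? ·: EE|Ee|ee
E/II-1 un I-1×I-2: EE|Ee
E/II-2 aff ·: ee
E/II-3 un I-1×I-2: EE|Ee
E/II-4 un I-1×I-2: EE|Ee
E/III-1 un II-2×II-1: Ee
⇒ E over [I-1,I-2,II-1,II-2,II-3,II-4,III-1]: 27 consistent

III-1 ∈ {AA CC Ee, AA Cc Ee, Aa CC Ee, Aa Cc Ee}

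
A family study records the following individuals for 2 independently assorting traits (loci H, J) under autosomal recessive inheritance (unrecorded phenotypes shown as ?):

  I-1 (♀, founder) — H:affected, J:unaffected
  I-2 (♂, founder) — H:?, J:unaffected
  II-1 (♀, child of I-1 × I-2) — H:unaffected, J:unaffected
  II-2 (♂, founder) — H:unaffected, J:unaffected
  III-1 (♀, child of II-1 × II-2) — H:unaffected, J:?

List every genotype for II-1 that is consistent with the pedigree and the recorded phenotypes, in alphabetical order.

II-1 ∈ {Hh JJ, Hh Jj}

H/I-1 aff ·: hh
H/I-2 ? ·: HH|Hh
H/II-1 un I-1×I-2: Hh
H/II-2 un ·: HH|Hh
H/III-1 un II-1×II-2: HH|Hh
⇒ H over [I-1,I-2,II-1,II-2,III-1]: 8 consistent
J/I-1 un ·: JJ|Jj
J/I-2 un ·: JJ|Jj
J/II-1 un I-1×I-2: JJ|Jj
J/II-2 un ·: JJ|Jj
J/III-1 ? II-1×II-2: JJ|Jj|jj
⇒ J over [I-1,I-2,II-1,II-2,III-1]: 27 consistent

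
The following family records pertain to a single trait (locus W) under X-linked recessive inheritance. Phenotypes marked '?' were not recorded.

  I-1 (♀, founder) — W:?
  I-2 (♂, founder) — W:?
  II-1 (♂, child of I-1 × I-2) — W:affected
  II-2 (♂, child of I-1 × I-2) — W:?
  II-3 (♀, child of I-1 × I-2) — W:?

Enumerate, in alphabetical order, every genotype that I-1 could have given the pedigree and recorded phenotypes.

I-1 ∈ {X^WX^w, X^wX^w}

W/I-1 ? ·: X^WX^w|X^wX^w
W/I-2 ? ·: X^WY|X^wY
W/II-1 aff I-1×I-2: X^wY
W/II-2 ? I-1×I-2: X^WY|X^wY
W/II-3 ? I-1×I-2: X^WX^W|X^WX^w|X^wX^w
⇒ W over [I-1,I-2,II-1,II-2,II-3]: 10 consistent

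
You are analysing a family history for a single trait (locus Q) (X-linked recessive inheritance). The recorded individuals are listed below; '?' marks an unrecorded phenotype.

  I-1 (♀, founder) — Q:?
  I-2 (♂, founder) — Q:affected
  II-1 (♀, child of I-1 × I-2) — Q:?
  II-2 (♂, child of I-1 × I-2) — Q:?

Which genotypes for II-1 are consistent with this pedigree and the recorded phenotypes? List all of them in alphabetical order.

Q/I-1 ? ·: X^QX^Q|X^QX^q|X^qX^q
Q/I-2 aff ·: X^qY
Q/II-1 ? I-1×I-2: X^QX^q|X^qX^q
Q/II-2 ? I-1×I-2: X^QY|X^qY
⇒ Q over [I-1,I-2,II-1,II-2]: 6 consistent

II-1 ∈ {X^QX^q, X^qX^q}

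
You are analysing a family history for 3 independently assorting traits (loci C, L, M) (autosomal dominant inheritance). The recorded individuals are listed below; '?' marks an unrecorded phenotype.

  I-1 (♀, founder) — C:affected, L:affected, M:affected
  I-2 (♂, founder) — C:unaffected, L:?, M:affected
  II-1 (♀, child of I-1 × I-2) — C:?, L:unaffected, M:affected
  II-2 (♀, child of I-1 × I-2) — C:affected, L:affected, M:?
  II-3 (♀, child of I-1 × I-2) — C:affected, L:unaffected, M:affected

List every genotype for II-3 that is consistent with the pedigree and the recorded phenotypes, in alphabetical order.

C/I-1 aff ·: Cc|CC
C/I-2 un ·: cc
C/II-1 ? I-1×I-2: cc|Cc
C/II-2 aff I-1×I-2: Cc
C/II-3 aff I-1×I-2: Cc
⇒ C over [I-1,I-2,II-1,II-2,II-3]: 3 consistent
L/I-1 aff ·: Ll
L/I-2 ? ·: ll|Ll
L/II-1 un I-1×I-2: ll
L/II-2 aff I-1×I-2: Ll|LL
L/II-3 un I-1×I-2: ll
⇒ L over [I-1,I-2,II-1,II-2,II-3]: 3 consistent
M/I-1 aff ·: Mm|MM
M/I-2 aff ·: Mm|MM
M/II-1 aff I-1×I-2: Mm|MM
M/II-2 ? I-1×I-2: mm|Mm|MM
M/II-3 aff I-1×I-2: Mm|MM
⇒ M over [I-1,I-2,II-1,II-2,II-3]: 29 consistent

II-3 ∈ {Cc ll MM, Cc ll Mm}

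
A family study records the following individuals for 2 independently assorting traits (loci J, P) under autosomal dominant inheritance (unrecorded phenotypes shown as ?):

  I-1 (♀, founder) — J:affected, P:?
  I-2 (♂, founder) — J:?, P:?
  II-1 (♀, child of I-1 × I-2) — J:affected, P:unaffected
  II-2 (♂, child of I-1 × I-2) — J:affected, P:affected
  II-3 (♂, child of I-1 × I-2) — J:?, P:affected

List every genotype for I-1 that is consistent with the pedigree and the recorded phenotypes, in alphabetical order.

J/I-1 aff ·: Jj|JJ
J/I-2 ? ·: jj|Jj|JJ
J/II-1 aff I-1×I-2: Jj|JJ
J/II-2 aff I-1×I-2: Jj|JJ
J/II-3 ? I-1×I-2: jj|Jj|JJ
⇒ J over [I-1,I-2,II-1,II-2,II-3]: 32 consistent
P/I-1 ? ·: pp|Pp
P/I-2 ? ·: pp|Pp
P/II-1 un I-1×I-2: pp
P/II-2 aff I-1×I-2: Pp|PP
P/II-3 aff I-1×I-2: Pp|PP
⇒ P over [I-1,I-2,II-1,II-2,II-3]: 6 consistent

I-1 ∈ {JJ Pp, JJ pp, Jj Pp, Jj pp}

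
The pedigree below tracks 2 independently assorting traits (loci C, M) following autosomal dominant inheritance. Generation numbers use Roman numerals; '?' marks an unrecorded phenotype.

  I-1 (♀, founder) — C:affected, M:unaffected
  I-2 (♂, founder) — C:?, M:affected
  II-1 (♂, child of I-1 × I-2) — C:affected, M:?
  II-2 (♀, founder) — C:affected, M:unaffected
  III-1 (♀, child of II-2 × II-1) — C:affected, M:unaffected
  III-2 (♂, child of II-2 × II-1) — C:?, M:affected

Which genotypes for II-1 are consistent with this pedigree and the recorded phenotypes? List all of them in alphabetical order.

II-1 ∈ {CC Mm, Cc Mm}

C/I-1 aff ·: Cc|CC
C/I-2 ? ·: cc|Cc|CC
C/II-1 aff I-1×I-2: Cc|CC
C/II-2 aff ·: Cc|CC
C/III-1 aff II-2×II-1: Cc|CC
C/III-2 ? II-2×II-1: cc|Cc|CC
⇒ C over [I-1,I-2,II-1,II-2,III-1,III-2]: 70 consistent
M/I-1 un ·: mm
M/I-2 aff ·: Mm|MM
M/II-1 ? I-1×I-2: Mm
M/II-2 un ·: mm
M/III-1 un II-2×II-1: mm
M/III-2 aff II-2×II-1: Mm
⇒ M over [I-1,I-2,II-1,II-2,III-1,III-2]: 2 consistent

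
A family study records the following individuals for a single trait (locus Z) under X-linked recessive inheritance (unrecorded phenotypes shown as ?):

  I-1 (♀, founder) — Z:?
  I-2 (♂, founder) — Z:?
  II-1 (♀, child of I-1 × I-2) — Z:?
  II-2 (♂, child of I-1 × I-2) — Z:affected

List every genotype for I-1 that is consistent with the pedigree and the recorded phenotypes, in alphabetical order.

I-1 ∈ {X^ZX^z, X^zX^z}

Z/I-1 ? ·: X^ZX^z|X^zX^z
Z/I-2 ? ·: X^ZY|X^zY
Z/II-1 ? I-1×I-2: X^ZX^Z|X^ZX^z|X^zX^z
Z/II-2 aff I-1×I-2: X^zY
⇒ Z over [I-1,I-2,II-1,II-2]: 6 consistent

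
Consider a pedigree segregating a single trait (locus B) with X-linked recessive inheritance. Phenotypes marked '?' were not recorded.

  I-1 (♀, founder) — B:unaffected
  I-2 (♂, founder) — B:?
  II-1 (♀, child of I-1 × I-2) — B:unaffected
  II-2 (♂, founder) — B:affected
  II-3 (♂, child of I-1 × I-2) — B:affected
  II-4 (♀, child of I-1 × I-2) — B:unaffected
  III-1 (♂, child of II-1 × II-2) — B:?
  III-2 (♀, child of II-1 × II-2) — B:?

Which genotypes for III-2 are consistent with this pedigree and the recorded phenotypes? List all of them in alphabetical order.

III-2 ∈ {X^BX^b, X^bX^b}

B/I-1 un ·: X^BX^b
B/I-2 ? ·: X^BY|X^bY
B/II-1 un I-1×I-2: X^BX^B|X^BX^b
B/II-2 aff ·: X^bY
B/II-3 aff I-1×I-2: X^bY
B/II-4 un I-1×I-2: X^BX^B|X^BX^b
B/III-1 ? II-1×II-2: X^BY|X^bY
B/III-2 ? II-1×II-2: X^BX^b|X^bX^b
⇒ B over [I-1,I-2,II-1,II-2,II-3,II-4,III-1,III-2]: 14 consistent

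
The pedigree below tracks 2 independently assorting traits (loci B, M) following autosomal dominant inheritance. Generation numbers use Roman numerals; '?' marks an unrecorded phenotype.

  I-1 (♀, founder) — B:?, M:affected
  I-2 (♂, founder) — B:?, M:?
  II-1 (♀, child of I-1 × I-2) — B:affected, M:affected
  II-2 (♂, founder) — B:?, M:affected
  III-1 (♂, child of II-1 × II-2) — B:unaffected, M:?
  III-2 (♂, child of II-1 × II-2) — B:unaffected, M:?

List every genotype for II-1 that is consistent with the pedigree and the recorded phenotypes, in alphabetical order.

B/I-1 ? ·: bb|Bb|BB
B/I-2 ? ·: bb|Bb|BB
B/II-1 aff I-1×I-2: Bb
B/II-2 ? ·: bb|Bb
B/III-1 un II-1×II-2: bb
B/III-2 un II-1×II-2: bb
⇒ B over [I-1,I-2,II-1,II-2,III-1,III-2]: 14 consistent
M/I-1 aff ·: Mm|MM
M/I-2 ? ·: mm|Mm|MM
M/II-1 aff I-1×I-2: Mm|MM
M/II-2 aff ·: Mm|MM
M/III-1 ? II-1×II-2: mm|Mm|MM
M/III-2 ? II-1×II-2: mm|Mm|MM
⇒ M over [I-1,I-2,II-1,II-2,III-1,III-2]: 85 consistent

II-1 ∈ {Bb MM, Bb Mm}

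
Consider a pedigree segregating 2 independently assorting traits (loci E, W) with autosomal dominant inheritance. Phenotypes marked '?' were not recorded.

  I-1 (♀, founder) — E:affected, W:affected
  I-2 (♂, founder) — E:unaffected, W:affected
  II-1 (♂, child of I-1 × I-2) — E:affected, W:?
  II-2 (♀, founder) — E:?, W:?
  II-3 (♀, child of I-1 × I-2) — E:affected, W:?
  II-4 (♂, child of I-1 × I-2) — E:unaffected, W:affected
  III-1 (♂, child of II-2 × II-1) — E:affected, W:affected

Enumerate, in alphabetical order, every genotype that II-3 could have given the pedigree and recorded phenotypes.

II-3 ∈ {Ee WW, Ee Ww, Ee ww}

E/I-1 aff ·: Ee
E/I-2 un ·: ee
E/II-1 aff I-1×I-2: Ee
E/II-2 ? ·: ee|Ee|EE
E/II-3 aff I-1×I-2: Ee
E/II-4 un I-1×I-2: ee
E/III-1 aff II-2×II-1: Ee|EE
⇒ E over [I-1,I-2,II-1,II-2,II-3,II-4,III-1]: 5 consistent
W/I-1 aff ·: Ww|WW
W/I-2 aff ·: Ww|WW
W/II-1 ? I-1×I-2: ww|Ww|WW
W/II-2 ? ·: ww|Ww|WW
W/II-3 ? I-1×I-2: ww|Ww|WW
W/II-4 aff I-1×I-2: Ww|WW
W/III-1 aff II-2×II-1: Ww|WW
⇒ W over [I-1,I-2,II-1,II-2,II-3,II-4,III-1]: 142 consistent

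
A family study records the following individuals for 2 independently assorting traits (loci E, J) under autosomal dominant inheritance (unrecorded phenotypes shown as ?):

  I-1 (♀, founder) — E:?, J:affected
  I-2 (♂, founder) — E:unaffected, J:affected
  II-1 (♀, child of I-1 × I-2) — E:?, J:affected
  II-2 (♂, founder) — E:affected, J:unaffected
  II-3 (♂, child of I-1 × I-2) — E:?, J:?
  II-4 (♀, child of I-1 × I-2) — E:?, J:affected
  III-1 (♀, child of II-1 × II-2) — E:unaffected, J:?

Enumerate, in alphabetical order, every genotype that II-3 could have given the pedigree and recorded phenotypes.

II-3 ∈ {Ee JJ, Ee Jj, Ee jj, ee JJ, ee Jj, ee jj}

E/I-1 ? ·: ee|Ee|EE
E/I-2 un ·: ee
E/II-1 ? I-1×I-2: ee|Ee
E/II-2 aff ·: Ee
E/II-3 ? I-1×I-2: ee|Ee
E/II-4 ? I-1×I-2: ee|Ee
E/III-1 un II-1×II-2: ee
⇒ E over [I-1,I-2,II-1,II-2,II-3,II-4,III-1]: 10 consistent
J/I-1 aff ·: Jj|JJ
J/I-2 aff ·: Jj|JJ
J/II-1 aff I-1×I-2: Jj|JJ
J/II-2 un ·: jj
J/II-3 ? I-1×I-2: jj|Jj|JJ
J/II-4 aff I-1×I-2: Jj|JJ
J/III-1 ? II-1×II-2: jj|Jj
⇒ J over [I-1,I-2,II-1,II-2,II-3,II-4,III-1]: 43 consistent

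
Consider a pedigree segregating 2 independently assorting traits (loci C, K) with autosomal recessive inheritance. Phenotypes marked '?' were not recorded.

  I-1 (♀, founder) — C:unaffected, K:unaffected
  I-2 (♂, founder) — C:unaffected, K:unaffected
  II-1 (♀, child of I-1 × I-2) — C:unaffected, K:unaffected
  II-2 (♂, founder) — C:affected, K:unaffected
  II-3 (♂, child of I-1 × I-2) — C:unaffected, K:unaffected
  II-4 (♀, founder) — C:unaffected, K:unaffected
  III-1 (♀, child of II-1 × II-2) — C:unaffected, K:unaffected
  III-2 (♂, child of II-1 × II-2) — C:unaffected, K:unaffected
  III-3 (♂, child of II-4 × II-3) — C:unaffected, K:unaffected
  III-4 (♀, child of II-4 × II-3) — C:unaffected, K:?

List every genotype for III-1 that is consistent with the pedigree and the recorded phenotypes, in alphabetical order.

III-1 ∈ {Cc KK, Cc Kk}

C/I-1 un ·: CC|Cc
C/I-2 un ·: CC|Cc
C/II-1 un I-1×I-2: CC|Cc
C/II-2 aff ·: cc
C/II-3 un I-1×I-2: CC|Cc
C/II-4 un ·: CC|Cc
C/III-1 un II-1×II-2: Cc
C/III-2 un II-1×II-2: Cc
C/III-3 un II-4×II-3: CC|Cc
C/III-4 un II-4×II-3: CC|Cc
⇒ C over [I-1,I-2,II-1,II-2,II-3,II-4,III-1,III-2,III-3,III-4]: 83 consistent
K/I-1 un ·: KK|Kk
K/I-2 un ·: KK|Kk
K/II-1 un I-1×I-2: KK|Kk
K/II-2 un ·: KK|Kk
K/II-3 un I-1×I-2: KK|Kk
K/II-4 un ·: KK|Kk
K/III-1 un II-1×II-2: KK|Kk
K/III-2 un II-1×II-2: KK|Kk
K/III-3 un II-4×II-3: KK|Kk
K/III-4 ? II-4×II-3: KK|Kk|kk
⇒ K over [I-1,I-2,II-1,II-2,II-3,II-4,III-1,III-2,III-3,III-4]: 610 consistent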